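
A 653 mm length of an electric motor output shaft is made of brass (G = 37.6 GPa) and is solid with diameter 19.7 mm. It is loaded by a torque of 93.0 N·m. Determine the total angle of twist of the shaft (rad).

0.109 rad

J = πd⁴/32 = π(0.0197)⁴/32 = 1.479×10^-8 m⁴.
θ = T·L/(G·J) = 93.00 × 0.653 / (37.6×10⁹ × 1.479×10^-8) = 0.1092 rad.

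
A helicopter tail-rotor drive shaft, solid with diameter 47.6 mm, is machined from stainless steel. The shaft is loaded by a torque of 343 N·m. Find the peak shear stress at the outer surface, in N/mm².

J = πd⁴/32 = π(0.0476)⁴/32 = 5.040×10^-7 m⁴.
τ_max = T·r/J = 343.0 × 0.0238 / 5.040×10^-7 = 1.620×10^7 Pa.

16.2 N/mm²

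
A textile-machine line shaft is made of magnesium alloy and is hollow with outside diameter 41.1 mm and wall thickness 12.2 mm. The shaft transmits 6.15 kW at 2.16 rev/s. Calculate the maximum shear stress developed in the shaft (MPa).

34.2 MPa

ω = 2π·2.16 = 13.57 rad/s, so T = P/ω = 6.15×10³ / 13.57 = 453.1 N·m.
J = π(d_o⁴ − d_i⁴)/32 = π(0.0411⁴ − 0.0167⁴)/32 = 2.725×10^-7 m⁴.
τ_max = T·r/J = 453.1 × 0.0206 / 2.725×10^-7 = 3.417×10^7 Pa.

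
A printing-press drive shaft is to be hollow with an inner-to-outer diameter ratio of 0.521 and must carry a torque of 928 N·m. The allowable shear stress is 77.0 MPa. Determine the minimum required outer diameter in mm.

For a hollow shaft with d_i/d_o = 0.521: τ_max = 16T/(π d_o³ (1−k⁴)), so d_o = [16T/(π τ_allow (1−k⁴))]^(1/3) = [16·928.0/(π·7.70×10^7·0.9263)]^(1/3) = 0.04047 m.

40.5 mm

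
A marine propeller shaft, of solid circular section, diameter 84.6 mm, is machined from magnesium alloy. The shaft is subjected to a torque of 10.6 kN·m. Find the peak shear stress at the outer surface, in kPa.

89200 kPa

J = πd⁴/32 = π(0.0846)⁴/32 = 5.029×10^-6 m⁴.
τ_max = T·r/J = 10600 × 0.0423 / 5.029×10^-6 = 8.916×10^7 Pa.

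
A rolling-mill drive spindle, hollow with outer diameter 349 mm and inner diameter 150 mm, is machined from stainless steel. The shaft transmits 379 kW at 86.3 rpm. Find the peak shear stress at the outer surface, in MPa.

5.20 MPa

ω = 2π·86.3/60 = 9.037 rad/s, so T = P/ω = 379×10³ / 9.037 = 41940 N·m.
J = π(d_o⁴ − d_i⁴)/32 = π(0.349⁴ − 0.150⁴)/32 = 1.407×10^-3 m⁴.
τ_max = T·r/J = 41940 × 0.174 / 1.407×10^-3 = 5.202×10^6 Pa.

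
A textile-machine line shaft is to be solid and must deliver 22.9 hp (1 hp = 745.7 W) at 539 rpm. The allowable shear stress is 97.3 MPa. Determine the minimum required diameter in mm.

ω = 2π·539/60 = 56.44 rad/s, so T = P/ω = 22.9×745.7 / 56.44 = 302.5 N·m.
For a solid shaft τ_max = 16T/(πd³), so d = (16T/(π τ_allow))^(1/3) = (16·302.5/(π·9.73×10^7))^(1/3) = 0.02511 m.

25.1 mm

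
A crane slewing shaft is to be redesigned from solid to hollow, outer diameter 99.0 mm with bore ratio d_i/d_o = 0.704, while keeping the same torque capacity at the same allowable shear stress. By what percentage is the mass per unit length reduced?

39.1 %

Equal τ_max and T ⇒ the solid shaft needs d_s³ = d_o³(1−k⁴), so d_s = 99.0·(1−0.704⁴)^(1/3) = 90.12 mm.
Area ratio A_h/A_s = d_o²(1−k²)/d_s² = (1−k²)/(1−k⁴)^(2/3) = 0.6087.
Mass saving = 1 − 0.6087 = 39.1 %.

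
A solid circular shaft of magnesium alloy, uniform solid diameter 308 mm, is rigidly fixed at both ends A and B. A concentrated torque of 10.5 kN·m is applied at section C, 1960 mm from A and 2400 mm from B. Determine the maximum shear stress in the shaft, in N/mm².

1.01 N/mm²

With uniform GJ and both ends fixed, compatibility θ_AC = θ_CB gives T_A·a = T_B·b, together with T_A + T_B = T₀.
T_A = T₀·b/(a+b) = 10500·2400/4360 = 5780 N·m; T_B = 4720 N·m.
τ in each portion: τ_AC = 1.01×10^6 Pa, τ_CB = 8.23×10^5 Pa; maximum is in AC.
τ_max = T_AC·r/J = 5780·0.154/8.83×10^-4 = 1.007×10^6 Pa.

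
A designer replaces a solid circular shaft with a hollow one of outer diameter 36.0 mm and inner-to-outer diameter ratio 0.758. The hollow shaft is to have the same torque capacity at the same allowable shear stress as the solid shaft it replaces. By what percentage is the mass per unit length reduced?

44.4 %

Equal τ_max and T ⇒ the solid shaft needs d_s³ = d_o³(1−k⁴), so d_s = 36.0·(1−0.758⁴)^(1/3) = 31.50 mm.
Area ratio A_h/A_s = d_o²(1−k²)/d_s² = (1−k²)/(1−k⁴)^(2/3) = 0.5557.
Mass saving = 1 − 0.5557 = 44.4 %.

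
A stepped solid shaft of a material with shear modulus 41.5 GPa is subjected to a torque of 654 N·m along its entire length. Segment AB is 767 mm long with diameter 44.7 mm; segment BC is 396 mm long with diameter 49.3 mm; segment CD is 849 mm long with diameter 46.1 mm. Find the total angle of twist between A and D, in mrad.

J_AB = π(0.0447)⁴/32 = 3.92×10^-7 m⁴; J_BC = π(0.0493)⁴/32 = 5.80×10^-7 m⁴; J_CD = π(0.0461)⁴/32 = 4.43×10^-7 m⁴.
θ = (T/G)·Σ L_i/J_i = (654.0/41.5×10⁹)·(0.767/3.92×10^-7 + 0.396/5.80×10^-7 + 0.849/4.43×10^-7) = 0.07177 rad.

71.8 mrad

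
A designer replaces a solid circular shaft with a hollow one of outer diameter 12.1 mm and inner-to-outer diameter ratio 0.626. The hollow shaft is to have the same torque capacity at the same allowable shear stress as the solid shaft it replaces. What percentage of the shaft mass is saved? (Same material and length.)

32.0 %

Equal τ_max and T ⇒ the solid shaft needs d_s³ = d_o³(1−k⁴), so d_s = 12.1·(1−0.626⁴)^(1/3) = 11.45 mm.
Area ratio A_h/A_s = d_o²(1−k²)/d_s² = (1−k²)/(1−k⁴)^(2/3) = 0.6796.
Mass saving = 1 − 0.6796 = 32.0 %.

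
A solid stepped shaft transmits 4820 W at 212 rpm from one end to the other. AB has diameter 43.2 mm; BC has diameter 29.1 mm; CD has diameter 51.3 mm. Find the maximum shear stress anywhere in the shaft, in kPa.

ω = 2π·212/60 = 22.20 rad/s, so T = P/ω = 4820 / 22.20 = 217.1 N·m.
Under the same torque, τ_max = 16T/(πd³) is largest where d is smallest — segment BC (d = 29.1 mm).
τ_max = 16·217.1/(π·(0.0291)³) = 4.487×10^7 Pa.

44900 kPa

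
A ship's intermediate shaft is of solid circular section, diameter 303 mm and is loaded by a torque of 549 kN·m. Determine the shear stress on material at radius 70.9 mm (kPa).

J = πd⁴/32 = π(0.303)⁴/32 = 8.275×10^-4 m⁴.
Shear stress varies linearly with radius: τ = T·r/J = 549000 × 0.0709 / 8.275×10^-4 = 4.704×10^7 Pa.

47000 kPa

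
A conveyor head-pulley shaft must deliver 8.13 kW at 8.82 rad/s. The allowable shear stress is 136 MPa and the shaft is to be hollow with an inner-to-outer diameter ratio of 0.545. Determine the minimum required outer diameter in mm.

33.6 mm

ω = 8.82 rad/s, so T = P/ω = 8.13×10³ / 8.820 = 921.8 N·m.
For a hollow shaft with d_i/d_o = 0.545: τ_max = 16T/(π d_o³ (1−k⁴)), so d_o = [16T/(π τ_allow (1−k⁴))]^(1/3) = [16·921.8/(π·1.36×10^8·0.9118)]^(1/3) = 0.03358 m.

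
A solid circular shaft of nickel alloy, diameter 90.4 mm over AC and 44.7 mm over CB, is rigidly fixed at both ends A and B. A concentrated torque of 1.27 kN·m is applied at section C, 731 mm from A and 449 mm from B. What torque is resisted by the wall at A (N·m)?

Compatibility: T_A·a/J_AC = T_B·b/J_CB with T_A + T_B = T₀.
J_AC = 6.56×10^-6 m⁴, J_CB = 3.92×10^-7 m⁴, so T_A = T₀·(J_AC/a)/((J_AC/a)+(J_CB/b)) = 1157 N·m, T_B = 112.6 N·m.

1160 N·m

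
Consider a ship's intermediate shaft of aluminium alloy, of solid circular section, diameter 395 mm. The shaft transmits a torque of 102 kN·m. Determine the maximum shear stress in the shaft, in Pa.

8.43e6 Pa

J = πd⁴/32 = π(0.395)⁴/32 = 2.390×10^-3 m⁴.
τ_max = T·r/J = 102000 × 0.198 / 2.390×10^-3 = 8.429×10^6 Pa.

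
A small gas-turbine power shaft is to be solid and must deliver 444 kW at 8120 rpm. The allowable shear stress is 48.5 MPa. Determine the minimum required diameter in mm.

ω = 2π·8120/60 = 850.3 rad/s, so T = P/ω = 444×10³ / 850.3 = 522.2 N·m.
For a solid shaft τ_max = 16T/(πd³), so d = (16T/(π τ_allow))^(1/3) = (16·522.2/(π·4.85×10^7))^(1/3) = 0.03799 m.

38.0 mm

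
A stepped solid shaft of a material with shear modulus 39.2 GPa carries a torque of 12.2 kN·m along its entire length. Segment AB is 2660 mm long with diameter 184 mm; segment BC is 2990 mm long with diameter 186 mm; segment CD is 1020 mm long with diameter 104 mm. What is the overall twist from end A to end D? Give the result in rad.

J_AB = π(0.184)⁴/32 = 1.13×10^-4 m⁴; J_BC = π(0.186)⁴/32 = 1.18×10^-4 m⁴; J_CD = π(0.104)⁴/32 = 1.15×10^-5 m⁴.
θ = (T/G)·Σ L_i/J_i = (12200/39.2×10⁹)·(2.66/1.13×10^-4 + 2.99/1.18×10^-4 + 1.02/1.15×10^-5) = 0.04292 rad.

0.0429 rad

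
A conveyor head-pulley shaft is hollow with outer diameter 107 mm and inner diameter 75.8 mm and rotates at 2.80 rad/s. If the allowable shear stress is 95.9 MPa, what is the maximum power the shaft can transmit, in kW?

48.3 kW

J = π(d_o⁴ − d_i⁴)/32 = π(0.107⁴ − 0.0758⁴)/32 = 9.628×10^-6 m⁴.
T_max = τ_allow·J/r = 9.59×10^7 × 9.628×10^-6 / 0.0535 = 17260 N·m.
ω = 2.80 rad/s, so P_max = T_max·ω = 4.832×10^4 W.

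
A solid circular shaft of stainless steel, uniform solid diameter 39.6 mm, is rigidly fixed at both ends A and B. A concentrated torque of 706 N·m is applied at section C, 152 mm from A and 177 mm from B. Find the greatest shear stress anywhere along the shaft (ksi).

4.52 ksi

With uniform GJ and both ends fixed, compatibility θ_AC = θ_CB gives T_A·a = T_B·b, together with T_A + T_B = T₀.
T_A = T₀·b/(a+b) = 706.0·177/329.0 = 379.8 N·m; T_B = 326.2 N·m.
τ in each portion: τ_AC = 3.12×10^7 Pa, τ_CB = 2.68×10^7 Pa; maximum is in AC.
τ_max = T_AC·r/J = 379.8·0.0198/2.41×10^-7 = 3.115×10^7 Pa.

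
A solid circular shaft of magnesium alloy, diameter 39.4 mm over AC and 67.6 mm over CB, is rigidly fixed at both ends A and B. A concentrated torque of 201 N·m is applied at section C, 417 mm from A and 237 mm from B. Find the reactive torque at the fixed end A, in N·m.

12.4 N·m

Compatibility: T_A·a/J_AC = T_B·b/J_CB with T_A + T_B = T₀.
J_AC = 2.37×10^-7 m⁴, J_CB = 2.05×10^-6 m⁴, so T_A = T₀·(J_AC/a)/((J_AC/a)+(J_CB/b)) = 12.37 N·m, T_B = 188.6 N·m.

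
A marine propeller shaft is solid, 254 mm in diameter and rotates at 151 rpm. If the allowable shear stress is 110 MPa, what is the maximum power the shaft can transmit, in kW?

5600 kW

J = πd⁴/32 = π(0.254)⁴/32 = 4.086×10^-4 m⁴.
T_max = τ_allow·J/r = 1.10×10^8 × 4.086×10^-4 / 0.127 = 353900 N·m.
ω = 2π·151/60 = 15.81 rad/s, so P_max = T_max·ω = 5.597×10^6 W.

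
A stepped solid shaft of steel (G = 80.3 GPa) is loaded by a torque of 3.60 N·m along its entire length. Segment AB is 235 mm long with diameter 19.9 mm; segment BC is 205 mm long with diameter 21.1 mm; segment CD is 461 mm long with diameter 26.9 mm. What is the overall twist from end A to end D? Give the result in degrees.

0.0893°

J_AB = π(0.0199)⁴/32 = 1.54×10^-8 m⁴; J_BC = π(0.0211)⁴/32 = 1.95×10^-8 m⁴; J_CD = π(0.0269)⁴/32 = 5.14×10^-8 m⁴.
θ = (T/G)·Σ L_i/J_i = (3.600/80.3×10⁹)·(0.235/1.54×10^-8 + 0.205/1.95×10^-8 + 0.461/5.14×10^-8) = 1.559×10^-3 rad.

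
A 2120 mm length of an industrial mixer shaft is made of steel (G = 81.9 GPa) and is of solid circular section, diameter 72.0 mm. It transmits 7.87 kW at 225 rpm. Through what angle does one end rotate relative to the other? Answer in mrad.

3.28 mrad

ω = 2π·225/60 = 23.56 rad/s, so T = P/ω = 7.87×10³ / 23.56 = 334.0 N·m.
J = πd⁴/32 = π(0.0720)⁴/32 = 2.638×10^-6 m⁴.
θ = T·L/(G·J) = 334.0 × 2.12 / (81.9×10⁹ × 2.638×10^-6) = 3.277×10^-3 rad.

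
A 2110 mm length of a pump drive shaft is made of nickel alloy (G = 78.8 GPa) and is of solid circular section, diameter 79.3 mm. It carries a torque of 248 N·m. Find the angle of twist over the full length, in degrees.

J = πd⁴/32 = π(0.0793)⁴/32 = 3.882×10^-6 m⁴.
θ = T·L/(G·J) = 248.0 × 2.11 / (78.8×10⁹ × 3.882×10^-6) = 1.710×10^-3 rad.

0.0980°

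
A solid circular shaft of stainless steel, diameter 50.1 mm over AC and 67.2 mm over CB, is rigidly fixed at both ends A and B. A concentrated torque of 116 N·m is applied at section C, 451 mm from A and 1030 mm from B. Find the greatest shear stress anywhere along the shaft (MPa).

Compatibility: T_A·a/J_AC = T_B·b/J_CB with T_A + T_B = T₀.
J_AC = 6.19×10^-7 m⁴, J_CB = 2.00×10^-6 m⁴, so T_A = T₀·(J_AC/a)/((J_AC/a)+(J_CB/b)) = 47.99 N·m, T_B = 68.01 N·m.
τ in each portion: τ_AC = 1.94×10^6 Pa, τ_CB = 1.14×10^6 Pa; maximum is in AC.
τ_max = T_AC·r/J = 47.99·0.0250/6.19×10^-7 = 1.943×10^6 Pa.

1.94 MPa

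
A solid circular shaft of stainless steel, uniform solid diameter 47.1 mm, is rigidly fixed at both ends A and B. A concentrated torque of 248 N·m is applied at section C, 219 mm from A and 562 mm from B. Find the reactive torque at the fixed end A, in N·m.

178 N·m

With uniform GJ and both ends fixed, compatibility θ_AC = θ_CB gives T_A·a = T_B·b, together with T_A + T_B = T₀.
T_A = T₀·b/(a+b) = 248.0·562/781.0 = 178.5 N·m; T_B = 69.54 N·m.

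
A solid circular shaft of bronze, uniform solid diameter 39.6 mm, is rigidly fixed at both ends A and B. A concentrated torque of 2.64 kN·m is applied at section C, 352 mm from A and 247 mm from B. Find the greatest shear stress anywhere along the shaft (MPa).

127 MPa

With uniform GJ and both ends fixed, compatibility θ_AC = θ_CB gives T_A·a = T_B·b, together with T_A + T_B = T₀.
T_A = T₀·b/(a+b) = 2640·247/599.0 = 1089 N·m; T_B = 1551 N·m.
τ in each portion: τ_AC = 8.93×10^7 Pa, τ_CB = 1.27×10^8 Pa; maximum is in CB.
τ_max = T_CB·r/J = 1551·0.0198/2.41×10^-7 = 1.272×10^8 Pa.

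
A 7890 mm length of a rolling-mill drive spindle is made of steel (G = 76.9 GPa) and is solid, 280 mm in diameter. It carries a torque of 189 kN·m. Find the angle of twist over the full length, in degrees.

J = πd⁴/32 = π(0.280)⁴/32 = 6.034×10^-4 m⁴.
θ = T·L/(G·J) = 189000 × 7.89 / (76.9×10⁹ × 6.034×10^-4) = 0.03214 rad.

1.84°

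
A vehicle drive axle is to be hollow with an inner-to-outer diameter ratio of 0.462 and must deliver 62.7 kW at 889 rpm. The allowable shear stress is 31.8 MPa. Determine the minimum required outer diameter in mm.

48.3 mm

ω = 2π·889/60 = 93.10 rad/s, so T = P/ω = 62.7×10³ / 93.10 = 673.5 N·m.
For a hollow shaft with d_i/d_o = 0.462: τ_max = 16T/(π d_o³ (1−k⁴)), so d_o = [16T/(π τ_allow (1−k⁴))]^(1/3) = [16·673.5/(π·3.18×10^7·0.9544)]^(1/3) = 0.04835 m.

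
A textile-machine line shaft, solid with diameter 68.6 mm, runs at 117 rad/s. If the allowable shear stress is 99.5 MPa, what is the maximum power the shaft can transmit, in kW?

J = πd⁴/32 = π(0.0686)⁴/32 = 2.174×10^-6 m⁴.
T_max = τ_allow·J/r = 9.95×10^7 × 2.174×10^-6 / 0.0343 = 6307 N·m.
ω = 117 rad/s, so P_max = T_max·ω = 7.379×10^5 W.

738 kW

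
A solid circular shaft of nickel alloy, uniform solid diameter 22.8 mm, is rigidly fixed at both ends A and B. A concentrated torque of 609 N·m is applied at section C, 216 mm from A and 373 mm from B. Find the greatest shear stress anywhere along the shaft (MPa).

With uniform GJ and both ends fixed, compatibility θ_AC = θ_CB gives T_A·a = T_B·b, together with T_A + T_B = T₀.
T_A = T₀·b/(a+b) = 609.0·373/589.0 = 385.7 N·m; T_B = 223.3 N·m.
τ in each portion: τ_AC = 1.66×10^8 Pa, τ_CB = 9.60×10^7 Pa; maximum is in AC.
τ_max = T_AC·r/J = 385.7·0.0114/2.65×10^-8 = 1.657×10^8 Pa.

166 MPa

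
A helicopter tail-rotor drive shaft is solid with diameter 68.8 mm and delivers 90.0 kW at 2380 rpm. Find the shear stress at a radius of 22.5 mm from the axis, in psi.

536 psi

ω = 2π·2380/60 = 249.2 rad/s, so T = P/ω = 90.0×10³ / 249.2 = 361.1 N·m.
J = πd⁴/32 = π(0.0688)⁴/32 = 2.200×10^-6 m⁴.
Shear stress varies linearly with radius: τ = T·r/J = 361.1 × 0.0225 / 2.200×10^-6 = 3.694×10^6 Pa.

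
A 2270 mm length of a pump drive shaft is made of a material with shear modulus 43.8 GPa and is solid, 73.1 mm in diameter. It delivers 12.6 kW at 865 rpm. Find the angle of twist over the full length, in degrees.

ω = 2π·865/60 = 90.58 rad/s, so T = P/ω = 12.6×10³ / 90.58 = 139.1 N·m.
J = πd⁴/32 = π(0.0731)⁴/32 = 2.803×10^-6 m⁴.
θ = T·L/(G·J) = 139.1 × 2.27 / (43.8×10⁹ × 2.803×10^-6) = 2.572×10^-3 rad.

0.147°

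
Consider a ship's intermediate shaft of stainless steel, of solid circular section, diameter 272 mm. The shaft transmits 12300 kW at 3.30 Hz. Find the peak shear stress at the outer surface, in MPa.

150 MPa

ω = 2π·3.30 = 20.73 rad/s, so T = P/ω = 12300×10³ / 20.73 = 593200 N·m.
J = πd⁴/32 = π(0.272)⁴/32 = 5.374×10^-4 m⁴.
τ_max = T·r/J = 593200 × 0.136 / 5.374×10^-4 = 1.501×10^8 Pa.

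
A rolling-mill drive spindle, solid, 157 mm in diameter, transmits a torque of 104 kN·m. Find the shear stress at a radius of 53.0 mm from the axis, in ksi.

J = πd⁴/32 = π(0.157)⁴/32 = 5.965×10^-5 m⁴.
Shear stress varies linearly with radius: τ = T·r/J = 104000 × 0.0530 / 5.965×10^-5 = 9.241×10^7 Pa.

13.4 ksi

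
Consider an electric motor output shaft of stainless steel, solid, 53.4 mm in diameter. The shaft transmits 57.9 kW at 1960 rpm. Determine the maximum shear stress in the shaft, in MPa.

9.43 MPa

ω = 2π·1960/60 = 205.3 rad/s, so T = P/ω = 57.9×10³ / 205.3 = 282.1 N·m.
J = πd⁴/32 = π(0.0534)⁴/32 = 7.983×10^-7 m⁴.
τ_max = T·r/J = 282.1 × 0.0267 / 7.983×10^-7 = 9.435×10^6 Pa.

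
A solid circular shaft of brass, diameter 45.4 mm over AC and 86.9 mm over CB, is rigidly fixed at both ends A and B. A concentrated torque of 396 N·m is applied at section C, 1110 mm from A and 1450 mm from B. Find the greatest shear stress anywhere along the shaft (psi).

406 psi

Compatibility: T_A·a/J_AC = T_B·b/J_CB with T_A + T_B = T₀.
J_AC = 4.17×10^-7 m⁴, J_CB = 5.60×10^-6 m⁴, so T_A = T₀·(J_AC/a)/((J_AC/a)+(J_CB/b)) = 35.12 N·m, T_B = 360.9 N·m.
τ in each portion: τ_AC = 1.91×10^6 Pa, τ_CB = 2.80×10^6 Pa; maximum is in CB.
τ_max = T_CB·r/J = 360.9·0.0435/5.60×10^-6 = 2.801×10^6 Pa.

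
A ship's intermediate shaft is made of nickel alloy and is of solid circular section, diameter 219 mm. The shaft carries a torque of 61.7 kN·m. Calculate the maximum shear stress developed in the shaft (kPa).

29900 kPa

J = πd⁴/32 = π(0.219)⁴/32 = 2.258×10^-4 m⁴.
τ_max = T·r/J = 61700 × 0.110 / 2.258×10^-4 = 2.992×10^7 Pa.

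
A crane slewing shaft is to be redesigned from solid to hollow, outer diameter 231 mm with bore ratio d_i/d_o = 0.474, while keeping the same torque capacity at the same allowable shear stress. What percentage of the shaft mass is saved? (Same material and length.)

19.7 %

Equal τ_max and T ⇒ the solid shaft needs d_s³ = d_o³(1−k⁴), so d_s = 231·(1−0.474⁴)^(1/3) = 227.0 mm.
Area ratio A_h/A_s = d_o²(1−k²)/d_s² = (1−k²)/(1−k⁴)^(2/3) = 0.8026.
Mass saving = 1 − 0.8026 = 19.7 %.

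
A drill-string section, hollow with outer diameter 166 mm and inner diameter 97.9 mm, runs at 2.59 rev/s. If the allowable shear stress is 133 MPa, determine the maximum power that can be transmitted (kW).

1710 kW

J = π(d_o⁴ − d_i⁴)/32 = π(0.166⁴ − 0.0979⁴)/32 = 6.553×10^-5 m⁴.
T_max = τ_allow·J/r = 1.33×10^8 × 6.553×10^-5 / 0.0830 = 105000 N·m.
ω = 2π·2.59 = 16.27 rad/s, so P_max = T_max·ω = 1.709×10^6 W.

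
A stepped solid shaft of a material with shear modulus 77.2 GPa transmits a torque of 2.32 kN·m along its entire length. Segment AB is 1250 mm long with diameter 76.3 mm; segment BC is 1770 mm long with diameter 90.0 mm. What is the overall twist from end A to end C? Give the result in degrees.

J_AB = π(0.0763)⁴/32 = 3.33×10^-6 m⁴; J_BC = π(0.0900)⁴/32 = 6.44×10^-6 m⁴.
θ = (T/G)·Σ L_i/J_i = (2320/77.2×10⁹)·(1.25/3.33×10^-6 + 1.77/6.44×10^-6) = 0.01955 rad.

1.12°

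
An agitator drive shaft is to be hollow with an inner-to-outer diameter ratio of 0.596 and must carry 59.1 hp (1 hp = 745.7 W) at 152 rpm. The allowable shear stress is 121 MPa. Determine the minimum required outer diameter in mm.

51.1 mm

ω = 2π·152/60 = 15.92 rad/s, so T = P/ω = 59.1×745.7 / 15.92 = 2769 N·m.
For a hollow shaft with d_i/d_o = 0.596: τ_max = 16T/(π d_o³ (1−k⁴)), so d_o = [16T/(π τ_allow (1−k⁴))]^(1/3) = [16·2769/(π·1.21×10^8·0.8738)]^(1/3) = 0.05109 m.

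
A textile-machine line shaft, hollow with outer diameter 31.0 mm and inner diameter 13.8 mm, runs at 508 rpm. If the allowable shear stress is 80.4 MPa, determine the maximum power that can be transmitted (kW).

J = π(d_o⁴ − d_i⁴)/32 = π(0.0310⁴ − 0.0138⁴)/32 = 8.711×10^-8 m⁴.
T_max = τ_allow·J/r = 8.04×10^7 × 8.711×10^-8 / 0.0155 = 451.8 N·m.
ω = 2π·508/60 = 53.20 rad/s, so P_max = T_max·ω = 2.404×10^4 W.

24.0 kW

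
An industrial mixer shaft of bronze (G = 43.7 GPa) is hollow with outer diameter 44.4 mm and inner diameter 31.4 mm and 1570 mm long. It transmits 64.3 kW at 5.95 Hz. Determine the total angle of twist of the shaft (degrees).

12.4°

ω = 2π·5.95 = 37.38 rad/s, so T = P/ω = 64.3×10³ / 37.38 = 1720 N·m.
J = π(d_o⁴ − d_i⁴)/32 = π(0.0444⁴ − 0.0314⁴)/32 = 2.861×10^-7 m⁴.
θ = T·L/(G·J) = 1720 × 1.57 / (43.7×10⁹ × 2.861×10^-7) = 0.2160 rad.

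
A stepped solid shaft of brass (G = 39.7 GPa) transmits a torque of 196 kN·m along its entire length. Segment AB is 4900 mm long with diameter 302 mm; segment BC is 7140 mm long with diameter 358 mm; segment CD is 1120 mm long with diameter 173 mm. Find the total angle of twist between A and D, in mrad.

114 mrad

J_AB = π(0.302)⁴/32 = 8.17×10^-4 m⁴; J_BC = π(0.358)⁴/32 = 1.61×10^-3 m⁴; J_CD = π(0.173)⁴/32 = 8.79×10^-5 m⁴.
θ = (T/G)·Σ L_i/J_i = (196000/39.7×10⁹)·(4.90/8.17×10^-4 + 7.14/1.61×10^-3 + 1.12/8.79×10^-5) = 0.1144 rad.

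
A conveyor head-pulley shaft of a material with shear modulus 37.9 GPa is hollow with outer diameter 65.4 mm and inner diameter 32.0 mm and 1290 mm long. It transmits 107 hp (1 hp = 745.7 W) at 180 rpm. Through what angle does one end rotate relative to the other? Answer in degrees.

4.88°

ω = 2π·180/60 = 18.85 rad/s, so T = P/ω = 107×745.7 / 18.85 = 4233 N·m.
J = π(d_o⁴ − d_i⁴)/32 = π(0.0654⁴ − 0.0320⁴)/32 = 1.693×10^-6 m⁴.
θ = T·L/(G·J) = 4233 × 1.29 / (37.9×10⁹ × 1.693×10^-6) = 0.08510 rad.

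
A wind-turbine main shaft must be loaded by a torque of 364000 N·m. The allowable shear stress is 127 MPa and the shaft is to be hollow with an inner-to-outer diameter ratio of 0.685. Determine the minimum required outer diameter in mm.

266 mm

For a hollow shaft with d_i/d_o = 0.685: τ_max = 16T/(π d_o³ (1−k⁴)), so d_o = [16T/(π τ_allow (1−k⁴))]^(1/3) = [16·364000/(π·1.27×10^8·0.7798)]^(1/3) = 0.2655 m.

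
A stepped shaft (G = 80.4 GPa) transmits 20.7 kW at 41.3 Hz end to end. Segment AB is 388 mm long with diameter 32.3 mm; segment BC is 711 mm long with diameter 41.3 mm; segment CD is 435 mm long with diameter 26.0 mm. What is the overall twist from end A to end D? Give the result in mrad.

15.7 mrad

ω = 2π·41.3 = 259.5 rad/s, so T = P/ω = 20.7×10³ / 259.5 = 79.77 N·m.
J_AB = π(0.0323)⁴/32 = 1.07×10^-7 m⁴; J_BC = π(0.0413)⁴/32 = 2.86×10^-7 m⁴; J_CD = π(0.0260)⁴/32 = 4.49×10^-8 m⁴.
θ = (T/G)·Σ L_i/J_i = (79.77/80.4×10⁹)·(0.388/1.07×10^-7 + 0.711/2.86×10^-7 + 0.435/4.49×10^-8) = 0.01569 rad.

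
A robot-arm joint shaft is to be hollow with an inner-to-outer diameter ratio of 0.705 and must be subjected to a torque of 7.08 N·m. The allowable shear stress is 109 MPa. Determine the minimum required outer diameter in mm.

7.60 mm

For a hollow shaft with d_i/d_o = 0.705: τ_max = 16T/(π d_o³ (1−k⁴)), so d_o = [16T/(π τ_allow (1−k⁴))]^(1/3) = [16·7.080/(π·1.09×10^8·0.7530)]^(1/3) = 0.007602 m.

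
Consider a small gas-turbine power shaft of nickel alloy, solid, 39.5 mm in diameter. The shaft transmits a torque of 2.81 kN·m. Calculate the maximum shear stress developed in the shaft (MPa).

232 MPa

J = πd⁴/32 = π(0.0395)⁴/32 = 2.390×10^-7 m⁴.
τ_max = T·r/J = 2810 × 0.0198 / 2.390×10^-7 = 2.322×10^8 Pa.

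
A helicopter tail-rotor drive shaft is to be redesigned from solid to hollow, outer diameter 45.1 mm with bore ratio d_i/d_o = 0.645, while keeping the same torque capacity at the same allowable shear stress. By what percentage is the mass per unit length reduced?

Equal τ_max and T ⇒ the solid shaft needs d_s³ = d_o³(1−k⁴), so d_s = 45.1·(1−0.645⁴)^(1/3) = 42.33 mm.
Area ratio A_h/A_s = d_o²(1−k²)/d_s² = (1−k²)/(1−k⁴)^(2/3) = 0.6629.
Mass saving = 1 − 0.6629 = 33.7 %.

33.7 %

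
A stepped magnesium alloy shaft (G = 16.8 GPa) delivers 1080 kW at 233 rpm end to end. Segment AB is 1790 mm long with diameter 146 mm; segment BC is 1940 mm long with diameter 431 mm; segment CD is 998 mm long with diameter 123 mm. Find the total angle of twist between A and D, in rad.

0.224 rad

ω = 2π·233/60 = 24.40 rad/s, so T = P/ω = 1080×10³ / 24.40 = 44260 N·m.
J_AB = π(0.146)⁴/32 = 4.46×10^-5 m⁴; J_BC = π(0.431)⁴/32 = 3.39×10^-3 m⁴; J_CD = π(0.123)⁴/32 = 2.25×10^-5 m⁴.
θ = (T/G)·Σ L_i/J_i = (44260/16.8×10⁹)·(1.79/4.46×10^-5 + 1.94/3.39×10^-3 + 0.998/2.25×10^-5) = 0.2242 rad.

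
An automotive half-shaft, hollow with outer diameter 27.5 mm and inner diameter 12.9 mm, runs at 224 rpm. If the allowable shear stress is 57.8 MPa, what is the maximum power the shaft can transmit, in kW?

5.27 kW

J = π(d_o⁴ − d_i⁴)/32 = π(0.0275⁴ − 0.0129⁴)/32 = 5.343×10^-8 m⁴.
T_max = τ_allow·J/r = 5.78×10^7 × 5.343×10^-8 / 0.0138 = 224.6 N·m.
ω = 2π·224/60 = 23.46 rad/s, so P_max = T_max·ω = 5268 W.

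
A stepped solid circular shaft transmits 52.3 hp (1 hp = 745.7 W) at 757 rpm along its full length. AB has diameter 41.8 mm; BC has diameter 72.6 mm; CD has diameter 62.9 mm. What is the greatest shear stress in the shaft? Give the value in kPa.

ω = 2π·757/60 = 79.27 rad/s, so T = P/ω = 52.3×745.7 / 79.27 = 492.0 N·m.
Under the same torque, τ_max = 16T/(πd³) is largest where d is smallest — segment AB (d = 41.8 mm).
τ_max = 16·492.0/(π·(0.0418)³) = 3.431×10^7 Pa.

34300 kPa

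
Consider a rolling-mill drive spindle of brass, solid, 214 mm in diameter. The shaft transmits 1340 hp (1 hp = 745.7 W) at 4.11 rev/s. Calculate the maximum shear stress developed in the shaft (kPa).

ω = 2π·4.11 = 25.82 rad/s, so T = P/ω = 1340×745.7 / 25.82 = 38690 N·m.
J = πd⁴/32 = π(0.214)⁴/32 = 2.059×10^-4 m⁴.
τ_max = T·r/J = 38690 × 0.107 / 2.059×10^-4 = 2.011×10^7 Pa.

20100 kPa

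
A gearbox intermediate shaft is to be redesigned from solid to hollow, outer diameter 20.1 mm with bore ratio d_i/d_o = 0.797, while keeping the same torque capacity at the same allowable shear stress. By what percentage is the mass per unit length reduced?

Equal τ_max and T ⇒ the solid shaft needs d_s³ = d_o³(1−k⁴), so d_s = 20.1·(1−0.797⁴)^(1/3) = 16.92 mm.
Area ratio A_h/A_s = d_o²(1−k²)/d_s² = (1−k²)/(1−k⁴)^(2/3) = 0.5148.
Mass saving = 1 − 0.5148 = 48.5 %.

48.5 %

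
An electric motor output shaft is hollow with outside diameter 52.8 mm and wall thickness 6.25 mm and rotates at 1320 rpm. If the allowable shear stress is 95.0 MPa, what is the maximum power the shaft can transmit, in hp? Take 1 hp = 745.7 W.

J = π(d_o⁴ − d_i⁴)/32 = π(0.0528⁴ − 0.0403⁴)/32 = 5.041×10^-7 m⁴.
T_max = τ_allow·J/r = 9.50×10^7 × 5.041×10^-7 / 0.0264 = 1814 N·m.
ω = 2π·1320/60 = 138.2 rad/s, so P_max = T_max·ω = 2.507×10^5 W.

336 hp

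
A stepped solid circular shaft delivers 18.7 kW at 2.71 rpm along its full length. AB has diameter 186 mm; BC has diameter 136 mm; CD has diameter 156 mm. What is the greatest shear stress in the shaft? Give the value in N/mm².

133 N/mm²

ω = 2π·2.71/60 = 0.2838 rad/s, so T = P/ω = 18.7×10³ / 0.2838 = 65890 N·m.
Under the same torque, τ_max = 16T/(πd³) is largest where d is smallest — segment BC (d = 136 mm).
τ_max = 16·65890/(π·(0.136)³) = 1.334×10^8 Pa.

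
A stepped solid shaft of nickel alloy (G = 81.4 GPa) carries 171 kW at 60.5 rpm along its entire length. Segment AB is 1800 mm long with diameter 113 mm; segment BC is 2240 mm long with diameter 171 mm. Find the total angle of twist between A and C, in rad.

0.0461 rad

ω = 2π·60.5/60 = 6.336 rad/s, so T = P/ω = 171×10³ / 6.336 = 26990 N·m.
J_AB = π(0.113)⁴/32 = 1.60×10^-5 m⁴; J_BC = π(0.171)⁴/32 = 8.39×10^-5 m⁴.
θ = (T/G)·Σ L_i/J_i = (26990/81.4×10⁹)·(1.80/1.60×10^-5 + 2.24/8.39×10^-5) = 0.04613 rad.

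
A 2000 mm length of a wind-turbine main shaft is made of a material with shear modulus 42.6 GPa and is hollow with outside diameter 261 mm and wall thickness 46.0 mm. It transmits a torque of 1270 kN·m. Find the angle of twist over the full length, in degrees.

J = π(d_o⁴ − d_i⁴)/32 = π(0.261⁴ − 0.169⁴)/32 = 3.755×10^-4 m⁴.
θ = T·L/(G·J) = 1.270e6 × 2.00 / (42.6×10⁹ × 3.755×10^-4) = 0.1588 rad.

9.10°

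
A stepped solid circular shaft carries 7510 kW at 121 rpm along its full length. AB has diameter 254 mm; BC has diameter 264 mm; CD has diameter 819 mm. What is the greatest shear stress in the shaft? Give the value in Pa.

1.84e8 Pa

ω = 2π·121/60 = 12.67 rad/s, so T = P/ω = 7510×10³ / 12.67 = 592700 N·m.
Under the same torque, τ_max = 16T/(πd³) is largest where d is smallest — segment AB (d = 254 mm).
τ_max = 16·592700/(π·(0.254)³) = 1.842×10^8 Pa.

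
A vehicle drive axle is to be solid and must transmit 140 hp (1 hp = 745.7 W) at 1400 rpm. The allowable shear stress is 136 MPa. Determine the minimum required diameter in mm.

ω = 2π·1400/60 = 146.6 rad/s, so T = P/ω = 140×745.7 / 146.6 = 712.1 N·m.
For a solid shaft τ_max = 16T/(πd³), so d = (16T/(π τ_allow))^(1/3) = (16·712.1/(π·1.36×10^8))^(1/3) = 0.02988 m.

29.9 mm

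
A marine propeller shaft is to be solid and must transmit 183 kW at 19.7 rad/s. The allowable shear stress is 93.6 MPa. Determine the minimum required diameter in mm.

ω = 19.7 rad/s, so T = P/ω = 183×10³ / 19.70 = 9289 N·m.
For a solid shaft τ_max = 16T/(πd³), so d = (16T/(π τ_allow))^(1/3) = (16·9289/(π·9.36×10^7))^(1/3) = 0.07966 m.

79.7 mm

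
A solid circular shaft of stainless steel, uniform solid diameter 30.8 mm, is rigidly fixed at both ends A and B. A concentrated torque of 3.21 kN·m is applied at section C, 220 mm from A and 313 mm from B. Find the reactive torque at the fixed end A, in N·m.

With uniform GJ and both ends fixed, compatibility θ_AC = θ_CB gives T_A·a = T_B·b, together with T_A + T_B = T₀.
T_A = T₀·b/(a+b) = 3210·313/533.0 = 1885 N·m; T_B = 1325 N·m.

1890 N·m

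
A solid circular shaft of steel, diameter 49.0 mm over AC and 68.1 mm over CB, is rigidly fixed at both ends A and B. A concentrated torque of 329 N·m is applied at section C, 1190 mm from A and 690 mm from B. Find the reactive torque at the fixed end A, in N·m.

Compatibility: T_A·a/J_AC = T_B·b/J_CB with T_A + T_B = T₀.
J_AC = 5.66×10^-7 m⁴, J_CB = 2.11×10^-6 m⁴, so T_A = T₀·(J_AC/a)/((J_AC/a)+(J_CB/b)) = 44.25 N·m, T_B = 284.7 N·m.

44.3 N·m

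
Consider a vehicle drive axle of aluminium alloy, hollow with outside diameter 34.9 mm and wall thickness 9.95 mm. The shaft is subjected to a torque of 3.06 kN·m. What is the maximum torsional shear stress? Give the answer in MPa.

380 MPa

J = π(d_o⁴ − d_i⁴)/32 = π(0.0349⁴ − 0.0150⁴)/32 = 1.407×10^-7 m⁴.
τ_max = T·r/J = 3060 × 0.0175 / 1.407×10^-7 = 3.796×10^8 Pa.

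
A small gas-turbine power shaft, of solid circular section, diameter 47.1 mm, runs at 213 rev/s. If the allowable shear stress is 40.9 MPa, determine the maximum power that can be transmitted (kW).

1120 kW

J = πd⁴/32 = π(0.0471)⁴/32 = 4.832×10^-7 m⁴.
T_max = τ_allow·J/r = 4.09×10^7 × 4.832×10^-7 / 0.0236 = 839.1 N·m.
ω = 2π·213 = 1338 rad/s, so P_max = T_max·ω = 1.123×10^6 W.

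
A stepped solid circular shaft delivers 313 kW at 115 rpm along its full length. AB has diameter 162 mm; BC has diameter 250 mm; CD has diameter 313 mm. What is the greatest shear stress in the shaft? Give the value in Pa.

3.11e7 Pa

ω = 2π·115/60 = 12.04 rad/s, so T = P/ω = 313×10³ / 12.04 = 25990 N·m.
Under the same torque, τ_max = 16T/(πd³) is largest where d is smallest — segment AB (d = 162 mm).
τ_max = 16·25990/(π·(0.162)³) = 3.113×10^7 Pa.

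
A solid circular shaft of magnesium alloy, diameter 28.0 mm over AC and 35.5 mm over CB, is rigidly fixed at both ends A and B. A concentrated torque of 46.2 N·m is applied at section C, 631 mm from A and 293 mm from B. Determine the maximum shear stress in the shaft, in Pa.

4.46e6 Pa

Compatibility: T_A·a/J_AC = T_B·b/J_CB with T_A + T_B = T₀.
J_AC = 6.03×10^-8 m⁴, J_CB = 1.56×10^-7 m⁴, so T_A = T₀·(J_AC/a)/((J_AC/a)+(J_CB/b)) = 7.038 N·m, T_B = 39.16 N·m.
τ in each portion: τ_AC = 1.63×10^6 Pa, τ_CB = 4.46×10^6 Pa; maximum is in CB.
τ_max = T_CB·r/J = 39.16·0.0177/1.56×10^-7 = 4.458×10^6 Pa.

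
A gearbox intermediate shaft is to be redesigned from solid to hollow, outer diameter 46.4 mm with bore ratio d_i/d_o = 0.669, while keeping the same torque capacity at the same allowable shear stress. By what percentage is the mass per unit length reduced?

Equal τ_max and T ⇒ the solid shaft needs d_s³ = d_o³(1−k⁴), so d_s = 46.4·(1−0.669⁴)^(1/3) = 43.07 mm.
Area ratio A_h/A_s = d_o²(1−k²)/d_s² = (1−k²)/(1−k⁴)^(2/3) = 0.6412.
Mass saving = 1 − 0.6412 = 35.9 %.

35.9 %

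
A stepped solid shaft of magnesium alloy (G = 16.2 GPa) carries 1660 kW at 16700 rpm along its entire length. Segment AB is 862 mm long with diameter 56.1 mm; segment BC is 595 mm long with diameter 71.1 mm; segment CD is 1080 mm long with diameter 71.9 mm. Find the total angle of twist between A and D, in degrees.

5.15°

ω = 2π·16700/60 = 1749 rad/s, so T = P/ω = 1660×10³ / 1749 = 949.2 N·m.
J_AB = π(0.0561)⁴/32 = 9.72×10^-7 m⁴; J_BC = π(0.0711)⁴/32 = 2.51×10^-6 m⁴; J_CD = π(0.0719)⁴/32 = 2.62×10^-6 m⁴.
θ = (T/G)·Σ L_i/J_i = (949.2/16.2×10⁹)·(0.862/9.72×10^-7 + 0.595/2.51×10^-6 + 1.08/2.62×10^-6) = 0.08995 rad.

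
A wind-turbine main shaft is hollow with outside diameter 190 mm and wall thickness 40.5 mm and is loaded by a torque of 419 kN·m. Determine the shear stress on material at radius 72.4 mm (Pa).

J = π(d_o⁴ − d_i⁴)/32 = π(0.190⁴ − 0.109⁴)/32 = 1.141×10^-4 m⁴.
Shear stress varies linearly with radius: τ = T·r/J = 419000 × 0.0724 / 1.141×10^-4 = 2.659×10^8 Pa.

2.66e8 Pa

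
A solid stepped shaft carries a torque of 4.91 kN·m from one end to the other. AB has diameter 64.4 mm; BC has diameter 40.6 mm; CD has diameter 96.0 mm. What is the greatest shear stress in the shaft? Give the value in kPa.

Under the same torque, τ_max = 16T/(πd³) is largest where d is smallest — segment BC (d = 40.6 mm).
τ_max = 16·4910/(π·(0.0406)³) = 3.737×10^8 Pa.

374000 kPa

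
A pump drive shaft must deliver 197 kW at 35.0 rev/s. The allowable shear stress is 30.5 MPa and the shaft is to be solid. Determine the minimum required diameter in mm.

ω = 2π·35.0 = 219.9 rad/s, so T = P/ω = 197×10³ / 219.9 = 895.8 N·m.
For a solid shaft τ_max = 16T/(πd³), so d = (16T/(π τ_allow))^(1/3) = (16·895.8/(π·3.05×10^7))^(1/3) = 0.05308 m.

53.1 mm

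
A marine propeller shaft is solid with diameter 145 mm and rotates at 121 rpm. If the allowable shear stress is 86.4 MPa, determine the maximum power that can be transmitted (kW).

J = πd⁴/32 = π(0.145)⁴/32 = 4.340×10^-5 m⁴.
T_max = τ_allow·J/r = 8.64×10^7 × 4.340×10^-5 / 0.0725 = 51720 N·m.
ω = 2π·121/60 = 12.67 rad/s, so P_max = T_max·ω = 6.553×10^5 W.

655 kW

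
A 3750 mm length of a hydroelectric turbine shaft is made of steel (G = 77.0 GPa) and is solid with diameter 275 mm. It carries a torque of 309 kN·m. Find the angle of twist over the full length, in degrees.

1.54°

J = πd⁴/32 = π(0.275)⁴/32 = 5.615×10^-4 m⁴.
θ = T·L/(G·J) = 309000 × 3.75 / (77.0×10⁹ × 5.615×10^-4) = 0.02680 rad.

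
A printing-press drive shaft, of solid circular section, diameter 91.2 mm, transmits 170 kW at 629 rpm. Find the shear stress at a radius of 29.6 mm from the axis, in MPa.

ω = 2π·629/60 = 65.87 rad/s, so T = P/ω = 170×10³ / 65.87 = 2581 N·m.
J = πd⁴/32 = π(0.0912)⁴/32 = 6.792×10^-6 m⁴.
Shear stress varies linearly with radius: τ = T·r/J = 2581 × 0.0296 / 6.792×10^-6 = 1.125×10^7 Pa.

11.2 MPa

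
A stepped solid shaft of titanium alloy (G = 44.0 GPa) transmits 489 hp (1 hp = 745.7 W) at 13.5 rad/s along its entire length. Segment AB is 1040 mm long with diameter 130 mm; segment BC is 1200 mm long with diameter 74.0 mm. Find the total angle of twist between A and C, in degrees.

ω = 13.5 rad/s, so T = P/ω = 489×745.7 / 13.50 = 27010 N·m.
J_AB = π(0.130)⁴/32 = 2.80×10^-5 m⁴; J_BC = π(0.0740)⁴/32 = 2.94×10^-6 m⁴.
θ = (T/G)·Σ L_i/J_i = (27010/44.0×10⁹)·(1.04/2.80×10^-5 + 1.20/2.94×10^-6) = 0.2730 rad.

15.6°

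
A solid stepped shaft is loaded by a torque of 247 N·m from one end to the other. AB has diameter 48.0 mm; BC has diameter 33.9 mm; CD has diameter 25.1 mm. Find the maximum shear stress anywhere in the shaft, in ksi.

11.5 ksi

Under the same torque, τ_max = 16T/(πd³) is largest where d is smallest — segment CD (d = 25.1 mm).
τ_max = 16·247.0/(π·(0.0251)³) = 7.955×10^7 Pa.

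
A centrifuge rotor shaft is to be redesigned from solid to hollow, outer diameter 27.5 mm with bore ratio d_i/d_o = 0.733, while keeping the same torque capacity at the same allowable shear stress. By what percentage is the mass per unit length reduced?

41.9 %

Equal τ_max and T ⇒ the solid shaft needs d_s³ = d_o³(1−k⁴), so d_s = 27.5·(1−0.733⁴)^(1/3) = 24.55 mm.
Area ratio A_h/A_s = d_o²(1−k²)/d_s² = (1−k²)/(1−k⁴)^(2/3) = 0.5807.
Mass saving = 1 − 0.5807 = 41.9 %.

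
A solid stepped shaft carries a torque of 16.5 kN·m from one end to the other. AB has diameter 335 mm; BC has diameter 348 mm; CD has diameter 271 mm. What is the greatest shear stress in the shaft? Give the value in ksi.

0.612 ksi

Under the same torque, τ_max = 16T/(πd³) is largest where d is smallest — segment CD (d = 271 mm).
τ_max = 16·16500/(π·(0.271)³) = 4.222×10^6 Pa.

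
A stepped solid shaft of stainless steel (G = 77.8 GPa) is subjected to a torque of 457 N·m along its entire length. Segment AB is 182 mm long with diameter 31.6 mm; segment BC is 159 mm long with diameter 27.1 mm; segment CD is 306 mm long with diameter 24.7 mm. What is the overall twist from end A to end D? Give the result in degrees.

J_AB = π(0.0316)⁴/32 = 9.79×10^-8 m⁴; J_BC = π(0.0271)⁴/32 = 5.30×10^-8 m⁴; J_CD = π(0.0247)⁴/32 = 3.65×10^-8 m⁴.
θ = (T/G)·Σ L_i/J_i = (457.0/77.8×10⁹)·(0.182/9.79×10^-8 + 0.159/5.30×10^-8 + 0.306/3.65×10^-8) = 0.07775 rad.

4.45°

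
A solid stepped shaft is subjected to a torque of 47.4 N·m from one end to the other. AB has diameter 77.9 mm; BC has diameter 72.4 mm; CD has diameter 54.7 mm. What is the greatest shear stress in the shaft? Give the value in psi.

Under the same torque, τ_max = 16T/(πd³) is largest where d is smallest — segment CD (d = 54.7 mm).
τ_max = 16·47.40/(π·(0.0547)³) = 1.475×10^6 Pa.

214 psi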